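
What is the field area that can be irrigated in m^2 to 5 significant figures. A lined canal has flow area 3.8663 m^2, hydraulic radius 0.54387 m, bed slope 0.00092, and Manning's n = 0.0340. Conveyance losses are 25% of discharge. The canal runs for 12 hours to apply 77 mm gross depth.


Approach: apply Manning's equation with a conveyance and depth budget, Q = (1/n)*A*R^(2/3)*S^(1/2); Q_field = Q*(1-loss); Area = Q_field*t/(d/1000).
Step 1 — canal discharge (Manning's equation):
  Q = (1/0.0340) * 3.8663 * 0.54387^(2/3) * 0.00092^(1/2) = 2.298127 m^3/s
Step 2 — delivered flow: Q_field = 2.298127*(1 - 25/100) = 1.723595 m^3/s
Step 3 — volume delivered: V = 1.723595 * 12*3600 = 74459.30 m^3
Step 4 — area served: A = V / (depth/1000) = 74459.30 / 0.077 = 967000 m^2
Therefore the field area that can be irrigated = 967000 m^2.


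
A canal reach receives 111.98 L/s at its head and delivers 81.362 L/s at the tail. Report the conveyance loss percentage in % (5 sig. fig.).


Approach: apply the conveyance loss ratio, loss% = ((Q_head - Q_tail)/Q_head)*100.
loss = ((111.98 - 81.362)/111.98)*100 = 27.342 %
Therefore the conveyance loss percentage = 27.342 %.


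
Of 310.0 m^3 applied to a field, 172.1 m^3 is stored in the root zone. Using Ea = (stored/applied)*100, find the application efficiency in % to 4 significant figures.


Ea = (172.1/310.0)*100 = 55.52 %
Therefore the application efficiency = 55.52 %.


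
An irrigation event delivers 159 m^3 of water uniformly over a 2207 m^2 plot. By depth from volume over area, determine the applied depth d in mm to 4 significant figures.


Approach: apply depth from volume over area, d = (V/A)*1000.
d = (159 / 2207) * 1000 = 72.04 mm
Therefore the applied depth d = 72.04 mm.


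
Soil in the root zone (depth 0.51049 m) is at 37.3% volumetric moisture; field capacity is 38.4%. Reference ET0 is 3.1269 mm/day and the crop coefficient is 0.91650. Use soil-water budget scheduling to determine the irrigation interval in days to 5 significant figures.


Approach: apply soil-water budget scheduling, SMD = (FC-theta)/100*depth*1000; ETc = ET0*Kc; interval = SMD/ETc.
Step 1 — soil moisture deficit:
  SMD = (38.4 - 37.3)/100 * 0.51049 * 1000 = 5.615390 mm
Step 2 — daily crop ET (ETc = ET0*Kc):
  ETc = 3.1269 * 0.91650 = 2.865804 mm/day
Step 3 — irrigation interval (SMD/ETc):
  interval = 5.615390 / 2.865804 = 1.9594 days
Therefore the irrigation interval = 1.9594 days.


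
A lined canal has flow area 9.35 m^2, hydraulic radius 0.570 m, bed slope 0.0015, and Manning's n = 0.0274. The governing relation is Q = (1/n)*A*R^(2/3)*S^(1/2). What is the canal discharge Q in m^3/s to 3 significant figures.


Q = (1/0.0274) * 9.35 * 0.570^(2/3) * 0.0015^(1/2) = 9.09 m^3/s
Therefore the canal discharge Q = 9.09 m^3/s.


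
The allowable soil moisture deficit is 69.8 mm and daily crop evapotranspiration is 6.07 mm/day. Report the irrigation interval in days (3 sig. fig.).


Approach: apply the irrigation interval relation, interval = SMD / ETc.
interval = 69.8 / 6.07 = 11.5 days
Therefore the irrigation interval = 11.5 days.


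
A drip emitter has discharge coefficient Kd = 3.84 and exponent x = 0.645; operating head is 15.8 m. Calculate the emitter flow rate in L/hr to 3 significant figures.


Approach: apply the emitter characteristic equation, q = Kd * h^x.
q = 3.84 * 15.8^0.645 = 22.8 L/hr
Therefore the emitter flow rate = 22.8 L/hr.


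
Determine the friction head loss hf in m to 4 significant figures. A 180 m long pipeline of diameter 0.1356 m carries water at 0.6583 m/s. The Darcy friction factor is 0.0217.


Approach: apply the Darcy-Weisbach equation, hf = f*(L/D)*(v^2/(2g)).
hf = 0.0217 * (180/0.1356) * (0.6583^2 / (2*9.81))
hf = 0.6362 m
Therefore the friction head loss hf = 0.6362 m.


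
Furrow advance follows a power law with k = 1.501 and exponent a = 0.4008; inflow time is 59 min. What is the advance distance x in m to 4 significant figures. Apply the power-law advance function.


Approach: apply the power-law advance function, x = k*t^a.
x = 1.501 * 59^0.4008 = 7.694 m
Therefore the advance distance x = 7.694 m.


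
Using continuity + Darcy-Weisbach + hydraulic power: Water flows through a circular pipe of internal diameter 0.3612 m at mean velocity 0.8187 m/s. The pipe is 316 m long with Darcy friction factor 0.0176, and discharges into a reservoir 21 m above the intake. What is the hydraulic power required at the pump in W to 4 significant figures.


Approach: apply continuity + Darcy-Weisbach + hydraulic power, Q = A*v; hf = f*(L/D)*(v^2/(2g)); H = static + hf; P = rho*g*Q*H.
Step 1 — flow rate (continuity, Q = A*v):
  A = pi*(0.3612/2)^2 = 0.102467 m^2
  Q = 0.102467 * 0.8187 = 0.0838900 m^3/s
Step 2 — friction head loss (Darcy-Weisbach):
  hf = 0.0176 * (316/0.3612) * (0.8187^2 / (2*9.81))
  hf = 0.526020 m
Step 3 — total head: H = 21 + 0.526020 = 21.5260 m
Step 4 — hydraulic power (P = rho*g*Q*H):
  P = 1000 * 9.81 * 0.0838900 * 21.5260 = 17720 W
Therefore the hydraulic power required at the pump = 17720 W.


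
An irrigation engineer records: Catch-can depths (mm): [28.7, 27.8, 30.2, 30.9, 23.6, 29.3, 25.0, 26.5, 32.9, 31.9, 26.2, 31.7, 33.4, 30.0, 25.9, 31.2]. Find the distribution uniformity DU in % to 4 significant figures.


Approach: apply the low-quarter distribution uniformity, DU = (mean of lowest quarter of readings / overall mean)*100.
sorted lowest 4 of 16: [23.6, 25.0, 25.9, 26.2] -> mean = 25.1750 mm
overall mean = 29.0750 mm
DU = (25.1750/29.0750)*100 = 86.59 %
Therefore the distribution uniformity DU = 86.59 %.


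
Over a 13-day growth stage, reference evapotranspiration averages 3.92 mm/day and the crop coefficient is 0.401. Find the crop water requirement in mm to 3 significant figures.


Approach: apply the crop water requirement relation, CWR = ET0 * Kc * days.
CWR = 3.92 * 0.401 * 13 = 20.4 mm
Therefore the crop water requirement = 20.4 mm.


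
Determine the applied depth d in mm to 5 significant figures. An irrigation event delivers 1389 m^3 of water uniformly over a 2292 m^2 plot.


Approach: apply depth from volume over area, d = (V/A)*1000.
d = (1389 / 2292) * 1000 = 606.02 mm
Therefore the applied depth d = 606.02 mm.


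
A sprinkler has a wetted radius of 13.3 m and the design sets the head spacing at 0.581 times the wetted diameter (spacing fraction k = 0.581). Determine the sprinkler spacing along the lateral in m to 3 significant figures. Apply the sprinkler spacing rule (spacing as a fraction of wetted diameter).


Approach: apply the sprinkler spacing rule (spacing as a fraction of wetted diameter), S = k*(2*R).
S = 0.581 * (2 * 13.3) = 15.5 m
Therefore the sprinkler spacing along the lateral = 15.5 m.


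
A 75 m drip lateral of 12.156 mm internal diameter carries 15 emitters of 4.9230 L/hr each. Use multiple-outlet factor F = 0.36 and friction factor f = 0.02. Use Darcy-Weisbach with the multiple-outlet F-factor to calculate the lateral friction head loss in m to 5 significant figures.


Approach: apply Darcy-Weisbach with the multiple-outlet F-factor, Q = n*q/(3600*1000) m^3/s; v = Q/A; hf = F*f*(L/D)*(v^2/(2g)).
Q = 15*4.9230/(3600*1000) = 2.051250e-05 m^3/s
A = pi*(12.156e-3/2)^2 = 1.160570e-04 m^2, so v = Q/A = 0.1767451 m/s
hf = 0.36*0.02*(75/0.012156)*(0.1767451^2/(2*9.81)) = 0.070729 m
Therefore the lateral friction head loss = 0.070729 m.


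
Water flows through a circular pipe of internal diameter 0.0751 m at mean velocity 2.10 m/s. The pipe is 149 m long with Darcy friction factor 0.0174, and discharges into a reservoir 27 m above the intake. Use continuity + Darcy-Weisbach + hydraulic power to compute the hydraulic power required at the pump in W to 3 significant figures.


Approach: apply continuity + Darcy-Weisbach + hydraulic power, Q = A*v; hf = f*(L/D)*(v^2/(2g)); H = static + hf; P = rho*g*Q*H.
Step 1 — flow rate (continuity, Q = A*v):
  A = pi*(0.0751/2)^2 = 0.0044297 m^2
  Q = 0.0044297 * 2.10 = 0.0093023 m^3/s
Step 2 — friction head loss (Darcy-Weisbach):
  hf = 0.0174 * (149/0.0751) * (2.10^2 / (2*9.81))
  hf = 7.7595 m
Step 3 — total head: H = 27 + 7.7595 = 34.760 m
Step 4 — hydraulic power (P = rho*g*Q*H):
  P = 1000 * 9.81 * 0.0093023 * 34.760 = 3170 W
Therefore the hydraulic power required at the pump = 3170 W.


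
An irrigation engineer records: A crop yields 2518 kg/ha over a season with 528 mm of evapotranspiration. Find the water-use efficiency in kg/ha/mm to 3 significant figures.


Approach: apply the water-use efficiency ratio, WUE = yield/ET.
WUE = 2518 / 528 = 4.77 kg/ha/mm
Therefore the water-use efficiency = 4.77 kg/ha/mm.


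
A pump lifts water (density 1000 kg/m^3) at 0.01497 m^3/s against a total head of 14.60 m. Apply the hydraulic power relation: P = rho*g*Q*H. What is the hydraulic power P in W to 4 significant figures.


P = 1000 * 9.81 * 0.01497 * 14.60 = 2144 W
Therefore the hydraulic power P = 2144 W.


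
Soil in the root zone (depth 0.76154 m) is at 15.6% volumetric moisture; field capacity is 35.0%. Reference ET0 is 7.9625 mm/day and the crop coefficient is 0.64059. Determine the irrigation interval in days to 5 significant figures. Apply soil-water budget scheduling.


Approach: apply soil-water budget scheduling, SMD = (FC-theta)/100*depth*1000; ETc = ET0*Kc; interval = SMD/ETc.
Step 1 — soil moisture deficit:
  SMD = (35.0 - 15.6)/100 * 0.76154 * 1000 = 147.7388 mm
Step 2 — daily crop ET (ETc = ET0*Kc):
  ETc = 7.9625 * 0.64059 = 5.100698 mm/day
Step 3 — irrigation interval (SMD/ETc):
  interval = 147.7388 / 5.100698 = 28.964 days
Therefore the irrigation interval = 28.964 days.


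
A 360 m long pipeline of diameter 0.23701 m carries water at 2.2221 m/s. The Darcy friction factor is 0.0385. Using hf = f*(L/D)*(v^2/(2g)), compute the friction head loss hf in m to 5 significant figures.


hf = 0.0385 * (360/0.23701) * (2.2221^2 / (2*9.81))
hf = 14.717 m
Therefore the friction head loss hf = 14.717 m.


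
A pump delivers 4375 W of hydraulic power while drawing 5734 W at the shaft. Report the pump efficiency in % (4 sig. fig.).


Approach: apply the efficiency ratio, eta = (P_out/P_in)*100.
eta = (4375 / 5734) * 100 = 76.30 %
Therefore the pump efficiency = 76.30 %.


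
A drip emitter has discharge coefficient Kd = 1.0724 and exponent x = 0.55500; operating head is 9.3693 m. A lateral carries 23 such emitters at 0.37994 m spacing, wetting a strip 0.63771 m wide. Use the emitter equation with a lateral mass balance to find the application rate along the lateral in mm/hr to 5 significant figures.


Approach: apply the emitter equation with a lateral mass balance, q = Kd*h^x; Q = n*q; rate = Q/(n*spacing*width).
Step 1 — single emitter flow (q = Kd*h^x):
  q = 1.0724 * 9.3693^0.55500 = 3.712396 L/hr
Step 2 — total lateral flow: Q = 23 * 3.712396 = 85.38510 L/hr
Step 3 — wetted area: A = 23 * 0.37994 * 0.63771 = 5.572705 m^2
Step 4 — application rate: Q/A = 85.38510/5.572705 = 15.322 mm/hr
Therefore the application rate along the lateral = 15.322 mm/hr.


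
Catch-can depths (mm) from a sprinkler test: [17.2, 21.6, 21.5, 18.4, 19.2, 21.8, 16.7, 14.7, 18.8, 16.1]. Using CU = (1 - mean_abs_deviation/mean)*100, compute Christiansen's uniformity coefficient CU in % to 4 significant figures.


mean = 18.6000 mm
mean |d_i - mean| = 1.98000 mm
CU = (1 - 1.98000/18.6000)*100 = 89.35 %
Therefore Christiansen's uniformity coefficient CU = 89.35 %.


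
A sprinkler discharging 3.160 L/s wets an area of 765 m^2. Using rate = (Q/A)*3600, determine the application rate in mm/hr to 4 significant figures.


rate = (3.160 / 765) * 3600 = 14.87 mm/hr
Therefore the application rate = 14.87 mm/hr.


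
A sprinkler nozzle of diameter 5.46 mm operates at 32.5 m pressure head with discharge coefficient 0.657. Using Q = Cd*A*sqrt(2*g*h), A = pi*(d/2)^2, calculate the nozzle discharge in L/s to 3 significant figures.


A = pi*(5.46e-3/2)^2 = 2.3414e-05 m^2
Q = 0.657 * 2.3414e-05 * sqrt(2*9.81*32.5) * 1000 = 0.388 L/s
Therefore the nozzle discharge = 0.388 L/s.


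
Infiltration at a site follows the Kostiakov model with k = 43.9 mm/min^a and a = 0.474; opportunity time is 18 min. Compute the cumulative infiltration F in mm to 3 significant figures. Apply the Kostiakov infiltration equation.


Approach: apply the Kostiakov infiltration equation, F = k*t^a.
F = 43.9 * 18^0.474 = 173 mm
Therefore the cumulative infiltration F = 173 mm.


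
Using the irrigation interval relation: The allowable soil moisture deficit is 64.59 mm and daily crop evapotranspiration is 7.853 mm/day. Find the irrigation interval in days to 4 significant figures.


Approach: apply the irrigation interval relation, interval = SMD / ETc.
interval = 64.59 / 7.853 = 8.225 days
Therefore the irrigation interval = 8.225 days.


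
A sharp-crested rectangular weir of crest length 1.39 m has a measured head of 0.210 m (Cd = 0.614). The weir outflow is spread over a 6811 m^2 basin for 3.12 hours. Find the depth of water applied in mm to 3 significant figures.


Approach: apply the rectangular weir equation with a volume-to-depth conversion, Q = (2/3)*Cd*L*sqrt(2g)*H^1.5; d = Q*t/A * 1000.
Step 1 — weir discharge:
  Q = (2/3)*0.614*1.39*sqrt(2*9.81)*0.210^1.5 = 0.24253 m^3/s
Step 2 — volume: V = 0.24253 * 3.12*3600 = 2724.1 m^3
Step 3 — depth: d = V/A * 1000 = 2724.1/6811 * 1000 = 400 mm
Therefore the depth of water applied = 400 mm.


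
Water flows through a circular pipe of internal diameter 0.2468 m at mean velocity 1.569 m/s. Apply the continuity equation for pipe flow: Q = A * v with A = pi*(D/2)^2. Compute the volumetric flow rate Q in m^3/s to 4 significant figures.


A = pi*(0.2468/2)^2 = 0.0478388 m^2
Q = 0.0478388 * 1.569 = 0.07506 m^3/s
Therefore the volumetric flow rate Q = 0.07506 m^3/s.


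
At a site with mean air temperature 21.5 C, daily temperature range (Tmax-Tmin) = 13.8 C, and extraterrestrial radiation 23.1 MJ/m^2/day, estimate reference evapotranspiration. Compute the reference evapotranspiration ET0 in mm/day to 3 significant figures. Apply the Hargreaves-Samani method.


Approach: apply the Hargreaves-Samani method, ET0 = 0.0023*(Tmean+17.8)*sqrt(Tmax-Tmin)*0.408*Ra.
ET0 = 0.0023*(21.5+17.8)*sqrt(13.8)*0.408*23.1 = 3.16 mm/day
Therefore the reference evapotranspiration ET0 = 3.16 mm/day.


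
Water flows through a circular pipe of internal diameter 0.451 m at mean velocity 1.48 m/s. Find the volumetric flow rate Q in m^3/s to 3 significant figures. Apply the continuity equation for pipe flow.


Approach: apply the continuity equation for pipe flow, Q = A * v with A = pi*(D/2)^2.
A = pi*(0.451/2)^2 = 0.15975 m^2
Q = 0.15975 * 1.48 = 0.236 m^3/s
Therefore the volumetric flow rate Q = 0.236 m^3/s.


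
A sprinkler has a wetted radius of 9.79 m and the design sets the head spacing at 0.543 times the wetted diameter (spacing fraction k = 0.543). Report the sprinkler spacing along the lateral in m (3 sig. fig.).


Approach: apply the sprinkler spacing rule (spacing as a fraction of wetted diameter), S = k*(2*R).
S = 0.543 * (2 * 9.79) = 10.6 m
Therefore the sprinkler spacing along the lateral = 10.6 m.


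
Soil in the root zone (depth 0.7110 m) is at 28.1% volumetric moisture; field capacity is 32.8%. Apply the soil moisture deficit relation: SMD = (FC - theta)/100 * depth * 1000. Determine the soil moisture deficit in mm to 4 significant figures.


SMD = (32.8 - 28.1)/100 * 0.7110 * 1000 = 33.42 mm
Therefore the soil moisture deficit = 33.42 mm.


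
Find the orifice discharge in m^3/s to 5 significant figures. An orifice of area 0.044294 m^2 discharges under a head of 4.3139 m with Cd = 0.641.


Approach: apply the orifice equation, Q = Cd*A*sqrt(2*g*h).
Q = 0.641 * 0.044294 * sqrt(2*9.81*4.3139) = 0.26121 m^3/s
Therefore the orifice discharge = 0.26121 m^3/s.


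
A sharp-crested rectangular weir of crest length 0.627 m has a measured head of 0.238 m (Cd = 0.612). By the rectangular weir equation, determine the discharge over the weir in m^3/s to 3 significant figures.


Approach: apply the rectangular weir equation, Q = (2/3)*Cd*L*sqrt(2g)*H^1.5.
Q = (2/3)*0.612*0.627*sqrt(2*9.81)*0.238^1.5 = 0.132 m^3/s
Therefore the discharge over the weir = 0.132 m^3/s.


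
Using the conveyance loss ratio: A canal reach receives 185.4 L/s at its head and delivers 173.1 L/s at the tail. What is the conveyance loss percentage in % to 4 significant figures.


Approach: apply the conveyance loss ratio, loss% = ((Q_head - Q_tail)/Q_head)*100.
loss = ((185.4 - 173.1)/185.4)*100 = 6.634 %
Therefore the conveyance loss percentage = 6.634 %.


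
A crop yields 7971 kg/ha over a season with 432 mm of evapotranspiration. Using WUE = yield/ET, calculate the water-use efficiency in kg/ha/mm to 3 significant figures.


WUE = 7971 / 432 = 18.5 kg/ha/mm
Therefore the water-use efficiency = 18.5 kg/ha/mm.


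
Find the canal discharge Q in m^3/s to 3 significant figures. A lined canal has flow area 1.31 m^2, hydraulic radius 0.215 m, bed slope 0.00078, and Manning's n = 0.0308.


Approach: apply Manning's equation, Q = (1/n)*A*R^(2/3)*S^(1/2).
Q = (1/0.0308) * 1.31 * 0.215^(2/3) * 0.00078^(1/2) = 0.426 m^3/s
Therefore the canal discharge Q = 0.426 m^3/s.


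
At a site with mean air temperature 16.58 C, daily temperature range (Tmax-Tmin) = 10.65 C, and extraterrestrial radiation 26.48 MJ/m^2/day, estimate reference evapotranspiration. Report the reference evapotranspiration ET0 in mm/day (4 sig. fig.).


Approach: apply the Hargreaves-Samani method, ET0 = 0.0023*(Tmean+17.8)*sqrt(Tmax-Tmin)*0.408*Ra.
ET0 = 0.0023*(16.58+17.8)*sqrt(10.65)*0.408*26.48 = 2.788 mm/day
Therefore the reference evapotranspiration ET0 = 2.788 mm/day.


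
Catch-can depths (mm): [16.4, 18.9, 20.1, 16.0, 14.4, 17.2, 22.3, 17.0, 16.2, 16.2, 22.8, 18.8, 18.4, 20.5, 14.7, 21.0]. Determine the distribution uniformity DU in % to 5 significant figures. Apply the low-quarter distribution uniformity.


Approach: apply the low-quarter distribution uniformity, DU = (mean of lowest quarter of readings / overall mean)*100.
sorted lowest 4 of 16: [14.4, 14.7, 16.0, 16.2] -> mean = 15.32500 mm
overall mean = 18.18125 mm
DU = (15.32500/18.18125)*100 = 84.290 %
Therefore the distribution uniformity DU = 84.290 %.


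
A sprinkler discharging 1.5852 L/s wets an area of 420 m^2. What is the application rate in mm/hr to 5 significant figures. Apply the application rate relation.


Approach: apply the application rate relation, rate = (Q/A)*3600.
rate = (1.5852 / 420) * 3600 = 13.587 mm/hr
Therefore the application rate = 13.587 mm/hr.


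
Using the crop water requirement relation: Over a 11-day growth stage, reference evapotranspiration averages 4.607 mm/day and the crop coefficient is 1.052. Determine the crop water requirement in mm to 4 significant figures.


Approach: apply the crop water requirement relation, CWR = ET0 * Kc * days.
CWR = 4.607 * 1.052 * 11 = 53.31 mm
Therefore the crop water requirement = 53.31 mm.


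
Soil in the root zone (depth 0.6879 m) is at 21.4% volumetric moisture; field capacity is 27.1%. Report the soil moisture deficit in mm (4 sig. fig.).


Approach: apply the soil moisture deficit relation, SMD = (FC - theta)/100 * depth * 1000.
SMD = (27.1 - 21.4)/100 * 0.6879 * 1000 = 39.21 mm
Therefore the soil moisture deficit = 39.21 mm.


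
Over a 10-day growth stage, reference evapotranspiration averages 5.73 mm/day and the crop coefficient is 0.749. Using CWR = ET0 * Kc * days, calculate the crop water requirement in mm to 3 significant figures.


CWR = 5.73 * 0.749 * 10 = 42.9 mm
Therefore the crop water requirement = 42.9 mm.


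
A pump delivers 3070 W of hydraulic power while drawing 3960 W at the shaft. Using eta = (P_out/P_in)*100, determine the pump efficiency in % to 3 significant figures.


eta = (3070 / 3960) * 100 = 77.5 %
Therefore the pump efficiency = 77.5 %.


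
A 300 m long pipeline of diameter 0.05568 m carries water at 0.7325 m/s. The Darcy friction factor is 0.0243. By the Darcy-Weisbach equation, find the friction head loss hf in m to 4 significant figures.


Approach: apply the Darcy-Weisbach equation, hf = f*(L/D)*(v^2/(2g)).
hf = 0.0243 * (300/0.05568) * (0.7325^2 / (2*9.81))
hf = 3.581 m
Therefore the friction head loss hf = 3.581 m.


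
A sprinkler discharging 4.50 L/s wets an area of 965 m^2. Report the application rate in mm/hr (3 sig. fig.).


Approach: apply the application rate relation, rate = (Q/A)*3600.
rate = (4.50 / 965) * 3600 = 16.8 mm/hr
Therefore the application rate = 16.8 mm/hr.


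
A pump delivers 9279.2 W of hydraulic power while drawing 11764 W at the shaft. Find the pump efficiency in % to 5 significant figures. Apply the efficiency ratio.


Approach: apply the efficiency ratio, eta = (P_out/P_in)*100.
eta = (9279.2 / 11764) * 100 = 78.878 %
Therefore the pump efficiency = 78.878 %.


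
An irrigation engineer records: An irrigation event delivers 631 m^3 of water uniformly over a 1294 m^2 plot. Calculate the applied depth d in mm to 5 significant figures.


Approach: apply depth from volume over area, d = (V/A)*1000.
d = (631 / 1294) * 1000 = 487.64 mm
Therefore the applied depth d = 487.64 mm.


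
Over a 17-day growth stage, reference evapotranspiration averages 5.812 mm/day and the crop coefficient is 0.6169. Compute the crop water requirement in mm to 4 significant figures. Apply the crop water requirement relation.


Approach: apply the crop water requirement relation, CWR = ET0 * Kc * days.
CWR = 5.812 * 0.6169 * 17 = 60.95 mm
Therefore the crop water requirement = 60.95 mm.


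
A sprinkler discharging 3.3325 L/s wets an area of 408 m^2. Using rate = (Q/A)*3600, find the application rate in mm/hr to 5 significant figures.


rate = (3.3325 / 408) * 3600 = 29.404 mm/hr
Therefore the application rate = 29.404 mm/hr.


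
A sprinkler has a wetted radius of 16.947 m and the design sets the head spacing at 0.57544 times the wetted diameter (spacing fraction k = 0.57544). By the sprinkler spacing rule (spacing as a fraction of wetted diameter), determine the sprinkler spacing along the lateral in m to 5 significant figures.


Approach: apply the sprinkler spacing rule (spacing as a fraction of wetted diameter), S = k*(2*R).
S = 0.57544 * (2 * 16.947) = 19.504 m
Therefore the sprinkler spacing along the lateral = 19.504 m.


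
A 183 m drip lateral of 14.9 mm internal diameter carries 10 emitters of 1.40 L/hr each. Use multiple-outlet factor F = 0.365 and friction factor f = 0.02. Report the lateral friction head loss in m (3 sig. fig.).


Approach: apply Darcy-Weisbach with the multiple-outlet F-factor, Q = n*q/(3600*1000) m^3/s; v = Q/A; hf = F*f*(L/D)*(v^2/(2g)).
Q = 10*1.40/(3600*1000) = 3.8889e-06 m^3/s
A = pi*(14.9e-3/2)^2 = 1.7437e-04 m^2, so v = Q/A = 0.022303 m/s
hf = 0.365*0.02*(183/0.0149)*(0.022303^2/(2*9.81)) = 0.00227 m
Therefore the lateral friction head loss = 0.00227 m.


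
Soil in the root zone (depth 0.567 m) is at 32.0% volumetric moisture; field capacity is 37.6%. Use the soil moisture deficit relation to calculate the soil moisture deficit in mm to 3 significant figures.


Approach: apply the soil moisture deficit relation, SMD = (FC - theta)/100 * depth * 1000.
SMD = (37.6 - 32.0)/100 * 0.567 * 1000 = 31.8 mm
Therefore the soil moisture deficit = 31.8 mm.


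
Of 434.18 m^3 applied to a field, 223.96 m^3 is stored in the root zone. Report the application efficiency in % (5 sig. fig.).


Approach: apply the application efficiency ratio, Ea = (stored/applied)*100.
Ea = (223.96/434.18)*100 = 51.582 %
Therefore the application efficiency = 51.582 %.


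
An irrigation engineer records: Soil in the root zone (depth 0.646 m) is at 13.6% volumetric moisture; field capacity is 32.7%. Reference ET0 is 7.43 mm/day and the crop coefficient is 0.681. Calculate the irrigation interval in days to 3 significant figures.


Approach: apply soil-water budget scheduling, SMD = (FC-theta)/100*depth*1000; ETc = ET0*Kc; interval = SMD/ETc.
Step 1 — soil moisture deficit:
  SMD = (32.7 - 13.6)/100 * 0.646 * 1000 = 123.39 mm
Step 2 — daily crop ET (ETc = ET0*Kc):
  ETc = 7.43 * 0.681 = 5.0598 mm/day
Step 3 — irrigation interval (SMD/ETc):
  interval = 123.39 / 5.0598 = 24.4 days
Therefore the irrigation interval = 24.4 days.


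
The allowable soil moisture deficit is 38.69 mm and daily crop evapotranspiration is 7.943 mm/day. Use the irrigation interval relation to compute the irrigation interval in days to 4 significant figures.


Approach: apply the irrigation interval relation, interval = SMD / ETc.
interval = 38.69 / 7.943 = 4.871 days
Therefore the irrigation interval = 4.871 days.


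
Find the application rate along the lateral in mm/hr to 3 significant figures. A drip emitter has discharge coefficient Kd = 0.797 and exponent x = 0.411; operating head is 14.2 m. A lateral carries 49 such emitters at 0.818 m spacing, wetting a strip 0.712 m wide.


Approach: apply the emitter equation with a lateral mass balance, q = Kd*h^x; Q = n*q; rate = Q/(n*spacing*width).
Step 1 — single emitter flow (q = Kd*h^x):
  q = 0.797 * 14.2^0.411 = 2.3716 L/hr
Step 2 — total lateral flow: Q = 49 * 2.3716 = 116.21 L/hr
Step 3 — wetted area: A = 49 * 0.818 * 0.712 = 28.538 m^2
Step 4 — application rate: Q/A = 116.21/28.538 = 4.07 mm/hr
Therefore the application rate along the lateral = 4.07 mm/hr.


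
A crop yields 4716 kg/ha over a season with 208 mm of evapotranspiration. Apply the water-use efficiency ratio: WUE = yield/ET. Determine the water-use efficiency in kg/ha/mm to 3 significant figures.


WUE = 4716 / 208 = 22.7 kg/ha/mm
Therefore the water-use efficiency = 22.7 kg/ha/mm.


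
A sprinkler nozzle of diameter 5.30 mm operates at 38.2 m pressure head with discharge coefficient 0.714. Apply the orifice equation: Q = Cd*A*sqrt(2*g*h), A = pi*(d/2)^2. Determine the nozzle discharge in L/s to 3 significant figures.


A = pi*(5.30e-3/2)^2 = 2.2062e-05 m^2
Q = 0.714 * 2.2062e-05 * sqrt(2*9.81*38.2) * 1000 = 0.431 L/s
Therefore the nozzle discharge = 0.431 L/s.


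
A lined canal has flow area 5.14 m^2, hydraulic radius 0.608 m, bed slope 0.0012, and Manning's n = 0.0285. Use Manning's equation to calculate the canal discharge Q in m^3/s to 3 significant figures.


Approach: apply Manning's equation, Q = (1/n)*A*R^(2/3)*S^(1/2).
Q = (1/0.0285) * 5.14 * 0.608^(2/3) * 0.0012^(1/2) = 4.48 m^3/s
Therefore the canal discharge Q = 4.48 m^3/s.


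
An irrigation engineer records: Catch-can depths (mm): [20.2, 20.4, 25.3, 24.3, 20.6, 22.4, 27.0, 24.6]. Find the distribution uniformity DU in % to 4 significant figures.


Approach: apply the low-quarter distribution uniformity, DU = (mean of lowest quarter of readings / overall mean)*100.
sorted lowest 2 of 8: [20.2, 20.4] -> mean = 20.3000 mm
overall mean = 23.1000 mm
DU = (20.3000/23.1000)*100 = 87.88 %
Therefore the distribution uniformity DU = 87.88 %.


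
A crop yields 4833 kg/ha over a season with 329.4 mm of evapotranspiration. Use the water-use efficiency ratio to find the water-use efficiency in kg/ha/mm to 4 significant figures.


Approach: apply the water-use efficiency ratio, WUE = yield/ET.
WUE = 4833 / 329.4 = 14.67 kg/ha/mm
Therefore the water-use efficiency = 14.67 kg/ha/mm.


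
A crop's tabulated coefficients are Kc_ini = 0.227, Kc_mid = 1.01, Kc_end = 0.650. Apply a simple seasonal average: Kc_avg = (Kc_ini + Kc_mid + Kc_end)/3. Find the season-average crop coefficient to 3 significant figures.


Kc_avg = (0.227 + 1.01 + 0.650)/3 = 0.629
Therefore the season-average crop coefficient = 0.629.


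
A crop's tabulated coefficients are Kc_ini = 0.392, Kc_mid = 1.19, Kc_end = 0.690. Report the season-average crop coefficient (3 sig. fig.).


Approach: apply a simple seasonal average, Kc_avg = (Kc_ini + Kc_mid + Kc_end)/3.
Kc_avg = (0.392 + 1.19 + 0.690)/3 = 0.757
Therefore the season-average crop coefficient = 0.757.


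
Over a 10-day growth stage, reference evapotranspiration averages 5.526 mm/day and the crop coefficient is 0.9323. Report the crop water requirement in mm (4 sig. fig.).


Approach: apply the crop water requirement relation, CWR = ET0 * Kc * days.
CWR = 5.526 * 0.9323 * 10 = 51.52 mm
Therefore the crop water requirement = 51.52 mm.


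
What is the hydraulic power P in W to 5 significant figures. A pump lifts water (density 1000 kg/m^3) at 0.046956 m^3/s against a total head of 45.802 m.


Approach: apply the hydraulic power relation, P = rho*g*Q*H.
P = 1000 * 9.81 * 0.046956 * 45.802 = 21098 W
Therefore the hydraulic power P = 21098 W.


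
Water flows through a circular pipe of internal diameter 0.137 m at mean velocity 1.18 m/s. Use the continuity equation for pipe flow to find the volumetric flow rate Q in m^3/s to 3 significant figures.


Approach: apply the continuity equation for pipe flow, Q = A * v with A = pi*(D/2)^2.
A = pi*(0.137/2)^2 = 0.014741 m^2
Q = 0.014741 * 1.18 = 0.0174 m^3/s
Therefore the volumetric flow rate Q = 0.0174 m^3/s.


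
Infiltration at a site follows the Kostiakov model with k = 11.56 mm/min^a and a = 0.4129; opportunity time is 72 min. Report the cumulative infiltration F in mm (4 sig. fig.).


Approach: apply the Kostiakov infiltration equation, F = k*t^a.
F = 11.56 * 72^0.4129 = 67.59 mm
Therefore the cumulative infiltration F = 67.59 mm.


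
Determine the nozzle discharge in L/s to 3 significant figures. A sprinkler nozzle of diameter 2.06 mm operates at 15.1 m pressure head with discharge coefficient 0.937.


Approach: apply the orifice equation, Q = Cd*A*sqrt(2*g*h), A = pi*(d/2)^2.
A = pi*(2.06e-3/2)^2 = 3.3329e-06 m^2
Q = 0.937 * 3.3329e-06 * sqrt(2*9.81*15.1) * 1000 = 0.0538 L/s
Therefore the nozzle discharge = 0.0538 L/s.


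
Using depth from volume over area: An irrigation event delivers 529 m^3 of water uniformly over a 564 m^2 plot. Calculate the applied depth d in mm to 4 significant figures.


Approach: apply depth from volume over area, d = (V/A)*1000.
d = (529 / 564) * 1000 = 937.9 mm
Therefore the applied depth d = 937.9 mm.


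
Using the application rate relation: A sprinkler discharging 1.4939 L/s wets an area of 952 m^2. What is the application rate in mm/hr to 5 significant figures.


Approach: apply the application rate relation, rate = (Q/A)*3600.
rate = (1.4939 / 952) * 3600 = 5.6492 mm/hr
Therefore the application rate = 5.6492 mm/hr.


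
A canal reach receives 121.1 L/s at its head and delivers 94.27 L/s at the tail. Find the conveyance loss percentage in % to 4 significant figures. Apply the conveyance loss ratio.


Approach: apply the conveyance loss ratio, loss% = ((Q_head - Q_tail)/Q_head)*100.
loss = ((121.1 - 94.27)/121.1)*100 = 22.16 %
Therefore the conveyance loss percentage = 22.16 %.


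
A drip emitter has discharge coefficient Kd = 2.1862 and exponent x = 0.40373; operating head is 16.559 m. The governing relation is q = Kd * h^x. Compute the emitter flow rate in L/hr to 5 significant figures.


q = 2.1862 * 16.559^0.40373 = 6.7897 L/hr
Therefore the emitter flow rate = 6.7897 L/hr.


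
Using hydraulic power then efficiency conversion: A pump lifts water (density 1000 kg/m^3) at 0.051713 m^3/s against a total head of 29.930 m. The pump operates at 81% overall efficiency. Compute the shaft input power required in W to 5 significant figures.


Approach: apply hydraulic power then efficiency conversion, P = rho*g*Q*H; P_in = P/eta.
Step 1 — hydraulic power (P = rho*g*Q*H):
  P = 1000 * 9.81 * 0.051713 * 29.930 = 15183.62 W
Step 2 — input power: P_in = P/eta = 15183.62 / 0.81 = 18745 W
Therefore the shaft input power required = 18745 W.


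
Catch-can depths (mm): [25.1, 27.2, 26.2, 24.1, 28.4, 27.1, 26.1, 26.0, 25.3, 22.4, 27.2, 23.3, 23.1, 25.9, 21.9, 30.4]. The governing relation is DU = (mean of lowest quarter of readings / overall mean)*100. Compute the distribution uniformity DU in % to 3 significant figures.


sorted lowest 4 of 16: [21.9, 22.4, 23.1, 23.3] -> mean = 22.675 mm
overall mean = 25.606 mm
DU = (22.675/25.606)*100 = 88.6 %
Therefore the distribution uniformity DU = 88.6 %.


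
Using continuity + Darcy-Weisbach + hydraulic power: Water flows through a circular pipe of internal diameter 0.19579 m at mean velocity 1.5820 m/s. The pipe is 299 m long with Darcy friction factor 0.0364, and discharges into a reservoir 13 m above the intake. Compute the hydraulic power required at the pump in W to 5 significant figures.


Approach: apply continuity + Darcy-Weisbach + hydraulic power, Q = A*v; hf = f*(L/D)*(v^2/(2g)); H = static + hf; P = rho*g*Q*H.
Step 1 — flow rate (continuity, Q = A*v):
  A = pi*(0.19579/2)^2 = 0.03010724 m^2
  Q = 0.03010724 * 1.5820 = 0.04762965 m^3/s
Step 2 — friction head loss (Darcy-Weisbach):
  hf = 0.0364 * (299/0.19579) * (1.5820^2 / (2*9.81))
  hf = 7.090813 m
Step 3 — total head: H = 13 + 7.090813 = 20.09081 m
Step 4 — hydraulic power (P = rho*g*Q*H):
  P = 1000 * 9.81 * 0.04762965 * 20.09081 = 9387.4 W
Therefore the hydraulic power required at the pump = 9387.4 W.


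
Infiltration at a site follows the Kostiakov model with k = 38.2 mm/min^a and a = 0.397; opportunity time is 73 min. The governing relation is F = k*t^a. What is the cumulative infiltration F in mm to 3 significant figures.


F = 38.2 * 73^0.397 = 210 mm
Therefore the cumulative infiltration F = 210 mm.


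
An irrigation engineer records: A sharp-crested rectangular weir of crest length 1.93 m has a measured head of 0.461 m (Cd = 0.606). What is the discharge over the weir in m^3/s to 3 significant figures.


Approach: apply the rectangular weir equation, Q = (2/3)*Cd*L*sqrt(2g)*H^1.5.
Q = (2/3)*0.606*1.93*sqrt(2*9.81)*0.461^1.5 = 1.08 m^3/s
Therefore the discharge over the weir = 1.08 m^3/s.


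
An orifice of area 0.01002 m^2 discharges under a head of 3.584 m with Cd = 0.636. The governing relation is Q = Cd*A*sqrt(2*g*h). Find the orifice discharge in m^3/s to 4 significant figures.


Q = 0.636 * 0.01002 * sqrt(2*9.81*3.584) = 0.05344 m^3/s
Therefore the orifice discharge = 0.05344 m^3/s.


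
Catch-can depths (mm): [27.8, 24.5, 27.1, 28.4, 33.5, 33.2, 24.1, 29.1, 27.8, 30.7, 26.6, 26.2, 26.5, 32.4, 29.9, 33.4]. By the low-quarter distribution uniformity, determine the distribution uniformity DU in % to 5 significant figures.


Approach: apply the low-quarter distribution uniformity, DU = (mean of lowest quarter of readings / overall mean)*100.
sorted lowest 4 of 16: [24.1, 24.5, 26.2, 26.5] -> mean = 25.32500 mm
overall mean = 28.82500 mm
DU = (25.32500/28.82500)*100 = 87.858 %
Therefore the distribution uniformity DU = 87.858 %.


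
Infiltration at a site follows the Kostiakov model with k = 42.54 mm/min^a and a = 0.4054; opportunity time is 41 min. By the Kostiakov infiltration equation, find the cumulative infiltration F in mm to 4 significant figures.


Approach: apply the Kostiakov infiltration equation, F = k*t^a.
F = 42.54 * 41^0.4054 = 191.7 mm
Therefore the cumulative infiltration F = 191.7 mm.


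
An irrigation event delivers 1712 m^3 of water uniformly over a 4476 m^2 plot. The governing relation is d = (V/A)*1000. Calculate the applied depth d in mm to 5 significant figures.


d = (1712 / 4476) * 1000 = 382.48 mm
Therefore the applied depth d = 382.48 mm.


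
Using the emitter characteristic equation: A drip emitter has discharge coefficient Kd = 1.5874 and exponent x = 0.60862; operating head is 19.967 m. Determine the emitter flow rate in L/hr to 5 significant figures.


Approach: apply the emitter characteristic equation, q = Kd * h^x.
q = 1.5874 * 19.967^0.60862 = 9.8194 L/hr
Therefore the emitter flow rate = 9.8194 L/hr.


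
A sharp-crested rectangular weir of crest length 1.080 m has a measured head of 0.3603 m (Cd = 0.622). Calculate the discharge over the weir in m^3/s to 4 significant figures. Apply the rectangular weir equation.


Approach: apply the rectangular weir equation, Q = (2/3)*Cd*L*sqrt(2g)*H^1.5.
Q = (2/3)*0.622*1.080*sqrt(2*9.81)*0.3603^1.5 = 0.4290 m^3/s
Therefore the discharge over the weir = 0.4290 m^3/s.


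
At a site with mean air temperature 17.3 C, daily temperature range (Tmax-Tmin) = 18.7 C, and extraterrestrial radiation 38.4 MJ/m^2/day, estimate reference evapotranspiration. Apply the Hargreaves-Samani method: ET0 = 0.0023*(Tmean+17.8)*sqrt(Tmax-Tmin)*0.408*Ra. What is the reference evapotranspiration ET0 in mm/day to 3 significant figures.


ET0 = 0.0023*(17.3+17.8)*sqrt(18.7)*0.408*38.4 = 5.47 mm/day
Therefore the reference evapotranspiration ET0 = 5.47 mm/day.


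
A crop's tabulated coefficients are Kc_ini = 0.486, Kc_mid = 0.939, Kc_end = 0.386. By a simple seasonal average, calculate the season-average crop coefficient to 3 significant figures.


Approach: apply a simple seasonal average, Kc_avg = (Kc_ini + Kc_mid + Kc_end)/3.
Kc_avg = (0.486 + 0.939 + 0.386)/3 = 0.604
Therefore the season-average crop coefficient = 0.604.


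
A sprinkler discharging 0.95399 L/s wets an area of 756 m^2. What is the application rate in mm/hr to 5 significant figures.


Approach: apply the application rate relation, rate = (Q/A)*3600.
rate = (0.95399 / 756) * 3600 = 4.5428 mm/hr
Therefore the application rate = 4.5428 mm/hr.


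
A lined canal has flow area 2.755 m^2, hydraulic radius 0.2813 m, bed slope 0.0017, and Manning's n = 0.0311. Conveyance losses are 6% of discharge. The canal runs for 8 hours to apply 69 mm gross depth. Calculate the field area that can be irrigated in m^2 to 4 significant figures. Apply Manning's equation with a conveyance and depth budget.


Approach: apply Manning's equation with a conveyance and depth budget, Q = (1/n)*A*R^(2/3)*S^(1/2); Q_field = Q*(1-loss); Area = Q_field*t/(d/1000).
Step 1 — canal discharge (Manning's equation):
  Q = (1/0.0311) * 2.755 * 0.2813^(2/3) * 0.0017^(1/2) = 1.56807 m^3/s
Step 2 — delivered flow: Q_field = 1.56807*(1 - 6/100) = 1.47399 m^3/s
Step 3 — volume delivered: V = 1.47399 * 8*3600 = 42450.8 m^3
Step 4 — area served: A = V / (depth/1000) = 42450.8 / 0.069 = 615200 m^2
Therefore the field area that can be irrigated = 615200 m^2.


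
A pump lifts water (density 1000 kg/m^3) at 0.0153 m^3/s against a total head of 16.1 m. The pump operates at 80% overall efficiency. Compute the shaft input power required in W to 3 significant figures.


Approach: apply hydraulic power then efficiency conversion, P = rho*g*Q*H; P_in = P/eta.
Step 1 — hydraulic power (P = rho*g*Q*H):
  P = 1000 * 9.81 * 0.0153 * 16.1 = 2416.5 W
Step 2 — input power: P_in = P/eta = 2416.5 / 0.8 = 3020 W
Therefore the shaft input power required = 3020 W.


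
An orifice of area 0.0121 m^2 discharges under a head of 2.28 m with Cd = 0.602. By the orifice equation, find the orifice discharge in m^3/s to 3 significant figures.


Approach: apply the orifice equation, Q = Cd*A*sqrt(2*g*h).
Q = 0.602 * 0.0121 * sqrt(2*9.81*2.28) = 0.0487 m^3/s
Therefore the orifice discharge = 0.0487 m^3/s.


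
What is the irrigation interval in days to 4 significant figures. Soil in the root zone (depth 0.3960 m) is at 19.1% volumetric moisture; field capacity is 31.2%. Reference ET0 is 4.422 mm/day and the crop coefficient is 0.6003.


Approach: apply soil-water budget scheduling, SMD = (FC-theta)/100*depth*1000; ETc = ET0*Kc; interval = SMD/ETc.
Step 1 — soil moisture deficit:
  SMD = (31.2 - 19.1)/100 * 0.3960 * 1000 = 47.9160 mm
Step 2 — daily crop ET (ETc = ET0*Kc):
  ETc = 4.422 * 0.6003 = 2.65453 mm/day
Step 3 — irrigation interval (SMD/ETc):
  interval = 47.9160 / 2.65453 = 18.05 days
Therefore the irrigation interval = 18.05 days.


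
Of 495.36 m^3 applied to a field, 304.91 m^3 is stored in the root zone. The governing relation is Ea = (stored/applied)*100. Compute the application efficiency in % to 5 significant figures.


Ea = (304.91/495.36)*100 = 61.553 %
Therefore the application efficiency = 61.553 %.
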